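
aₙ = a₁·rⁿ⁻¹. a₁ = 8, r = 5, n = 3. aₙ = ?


aₙ = a₁·r^(n-1)
= 8×5^2
= 8×25
= 200

a_3 = 200


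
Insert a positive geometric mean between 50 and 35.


GM = √(50×35) = √1750 = 41.833

GM = 41.833


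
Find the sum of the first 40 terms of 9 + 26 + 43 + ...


aₙ = 9 + (40-1)×17 = 672
Sₙ = n(a₁+aₙ)/2 = 40×(9+672)/2
= 40×681/2 = 13620

S_40 = 13620


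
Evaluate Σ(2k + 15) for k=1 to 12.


Σ(2k+15) = 2·Σk + 15·n
= 2·78 + 15·12
= 156 + 180 = 336

Σ = 336


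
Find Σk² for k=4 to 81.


Σₖ₌4^81 k² = Σₖ₌₁^81 k² − Σₖ₌₁^3 k²
= 81·82·163/6 − 3·4·7/6
= 180441 − 14 = 180427

Σk² = 180427


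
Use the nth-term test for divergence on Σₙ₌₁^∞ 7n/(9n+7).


lim(n→∞) 7n/(9n+7) = 7/9 = 7/9  (divide numerator and denominator by n)
lim aₙ = 7/9 ≠ 0 → series DIVERGES

Diverges (lim aₙ = 7/9 ≠ 0)


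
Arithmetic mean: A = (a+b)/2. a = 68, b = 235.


AM = (68 + 235)/2 = 303/2 = 151.5

AM = 151.5


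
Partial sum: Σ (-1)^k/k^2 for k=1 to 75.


S = -1 + 1/4 - 1/9 + 1/16 - 1/25 + 1/36 - 1/49 + 1/64 ± ...
= -0.8226
(Full series converges to -π²/12 ≈ -0.8225)

S_75 = -0.8226


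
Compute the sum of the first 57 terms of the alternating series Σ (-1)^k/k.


S = -1 + 1/2 - 1/3 + 1/4 - 1/5 + 1/6 - 1/7 + 1/8 ± ...
= -0.7018
(Full series converges to -ln(2) ≈ -0.6931)

S_57 = -0.7018


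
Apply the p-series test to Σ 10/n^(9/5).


p-series test: Σ c/n^p converges if p > 1, diverges if p ≤ 1 (constant c > 0 doesn't affect convergence).
p = 9/5
9/5 > 1 → CONVERGES

Converges (p = 9/5 > 1)


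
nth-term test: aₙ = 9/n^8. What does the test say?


lim(n→∞) 9/n^8 = 0
lim aₙ = 0 → nth-term test is INCONCLUSIVE
(Need other tests; this is actually a convergent p-series with p=8 > 1)

Inconclusive (lim aₙ = 0; need another test)


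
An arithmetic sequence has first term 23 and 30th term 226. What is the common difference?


d = (aₙ - a₁)/(n-1)
= (226 - 23)/(30-1)
= 203/29 = 7

d = 7


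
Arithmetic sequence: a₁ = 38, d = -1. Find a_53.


aₙ = a₁ + (n-1)d
= 38 + (53-1)×-1
= 38 - 52
= -14

a_53 = -14


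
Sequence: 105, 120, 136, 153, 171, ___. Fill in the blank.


Pattern: triangular numbers: n(n+1)/2
Terms: 105, 120, 136, 153, 171
Next term = 190

Next term = 190


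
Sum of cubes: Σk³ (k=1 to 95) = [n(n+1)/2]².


n(n+1)/2 = 95×96/2 = 4560
Σk³ = 4560² = 20793600

Σk³ = 20793600


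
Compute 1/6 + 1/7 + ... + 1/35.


Σₖ₌6^35 1/k = 1/6 + 1/7 + 1/8 + ... + 1/35
= 24462593109589/13127595717600
≈ 1.8634

Sum = 24462593109589/13127595717600 ≈ 1.8634


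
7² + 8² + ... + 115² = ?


Σₖ₌7^115 k² = Σₖ₌₁^115 k² − Σₖ₌₁^6 k²
= 115·116·231/6 − 6·7·13/6
= 513590 − 91 = 513499

Σk² = 513499


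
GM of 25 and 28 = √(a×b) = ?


GM = √(25×28) = √700 = 26.4575

GM = 26.4575


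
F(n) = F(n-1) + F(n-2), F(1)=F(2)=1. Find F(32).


Fibonacci sequence: 1, 1, 2, 3, 5, 8, 13, 21, 34, 55, 89, ...
F(32) = 2178309

F(32) = 2178309


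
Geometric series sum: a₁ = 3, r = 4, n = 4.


Sₙ = 3×(4^4 - 1)/(4 - 1)
= 3×(256 - 1)/3
= 3×255/3
= 255

S_4 = 255


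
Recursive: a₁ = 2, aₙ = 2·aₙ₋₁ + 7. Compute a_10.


Computing step by step:
a_1 = 2
a_2 = 11
a_3 = 29
a_4 = 65
a_5 = 137
a_6 = 281
a_7 = 569
a_8 = 1145
a_9 = 2297
a_10 = 4601


a_10 = 4601


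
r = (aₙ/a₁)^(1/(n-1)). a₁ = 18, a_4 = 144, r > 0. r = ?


r^(n-1) = aₙ/a₁
r^3 = 144/18 = 8
r = 8^(1/3)
= 2

r = 2


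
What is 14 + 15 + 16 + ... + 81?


Σₖ₌14^81 k = Σₖ₌₁^81 k − Σₖ₌₁^13 k
= 81·82/2 − 13·14/2
= 3321 − 91 = 3230

Σk = 3230


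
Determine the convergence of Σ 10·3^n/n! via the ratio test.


aₙ = 10·3^n/n!
a_{n+1}/aₙ = 3^(n+1)/(n+1)! × n!/3^n  (constant 10 cancels)
= 3/(n+1)
L = lim(n→∞) 3/(n+1) = 0
L < 1 → series CONVERGES

Converges (ratio test: L = 0 < 1)


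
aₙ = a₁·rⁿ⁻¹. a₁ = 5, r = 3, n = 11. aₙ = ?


aₙ = a₁·r^(n-1)
= 5×3^10
= 5×59049
= 295245

a_11 = 295245


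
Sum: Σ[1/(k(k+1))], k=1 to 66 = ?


1/(k(k+1)) = 1/k - 1/(k+1) (partial fractions)
Telescoping: Σ = 1 - 1/67 = 66/67

Sum = 66/67


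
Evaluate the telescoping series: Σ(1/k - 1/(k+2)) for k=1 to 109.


Telescoping with gap 2: two head and two tail terms survive.
= (1 + 1/2) - (1/110 + 1/111)
= 3/2 - 1/110 - 1/111 = 9047/6105

Sum = 9047/6105


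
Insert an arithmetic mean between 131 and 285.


AM = (131 + 285)/2 = 416/2 = 208

AM = 208


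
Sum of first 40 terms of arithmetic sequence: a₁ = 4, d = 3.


aₙ = 4 + (40-1)×3 = 121
Sₙ = n(a₁+aₙ)/2 = 40×(4+121)/2
= 40×125/2 = 2500

S_40 = 2500


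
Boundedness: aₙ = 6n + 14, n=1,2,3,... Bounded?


aₙ = 6n + 14 → as n→∞, aₙ→∞
No finite upper bound exists
The sequence is UNBOUNDED

Unbounded (aₙ → ∞ as n → ∞)


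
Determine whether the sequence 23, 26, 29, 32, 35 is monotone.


Differences: 3, 3, 3, 3
All differences > 0 → strictly INCREASING

Monotonically increasing


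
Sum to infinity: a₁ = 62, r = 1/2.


S∞ = a₁/(1-r) = 62/(1 - 1/2)
= 62/(1/2)
= 124

S∞ = 124


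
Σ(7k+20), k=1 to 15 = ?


Σ(7k+20) = 7·Σk + 20·n
= 7·120 + 20·15
= 840 + 300 = 1140

Σ = 1140


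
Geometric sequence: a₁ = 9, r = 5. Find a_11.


aₙ = a₁·r^(n-1)
= 9×5^10
= 9×9765625
= 87890625

a_11 = 87890625


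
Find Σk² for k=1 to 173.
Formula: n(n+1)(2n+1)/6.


n = 173
n(n+1)(2n+1)/6 = 173×174×347/6
= 10445394/6 = 1740899

Σk² = 1740899


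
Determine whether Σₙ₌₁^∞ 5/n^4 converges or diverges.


p-series test: Σ c/n^p converges if p > 1, diverges if p ≤ 1 (constant c > 0 doesn't affect convergence).
p = 4
4 > 1 → CONVERGES

Converges (p = 4 > 1)


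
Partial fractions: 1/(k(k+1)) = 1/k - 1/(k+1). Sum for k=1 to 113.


1/(k(k+1)) = 1/k - 1/(k+1) (partial fractions)
Telescoping: Σ = 1 - 1/114 = 113/114

Sum = 113/114


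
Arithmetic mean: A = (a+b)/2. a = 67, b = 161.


AM = (67 + 161)/2 = 228/2 = 114

AM = 114


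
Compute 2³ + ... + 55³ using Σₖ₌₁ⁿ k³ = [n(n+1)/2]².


Σₖ₌2^55 k³ = [55·56/2]² − [1·2/2]²
= 2371600 − 1 = 2371599

Σk³ = 2371599


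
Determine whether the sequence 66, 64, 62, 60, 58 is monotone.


Differences: -2, -2, -2, -2
All differences < 0 → strictly DECREASING

Monotonically decreasing


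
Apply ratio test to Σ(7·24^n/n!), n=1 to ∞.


aₙ = 7·24^n/n!
a_{n+1}/aₙ = 24^(n+1)/(n+1)! × n!/24^n  (constant 7 cancels)
= 24/(n+1)
L = lim(n→∞) 24/(n+1) = 0
L < 1 → series CONVERGES

Converges (ratio test: L = 0 < 1)


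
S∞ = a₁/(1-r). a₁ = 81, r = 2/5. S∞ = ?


S∞ = a₁/(1-r) = 81/(1 - 2/5)
= 81/(3/5)
= 135

S∞ = 135


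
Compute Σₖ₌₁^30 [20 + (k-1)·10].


aₙ = 20 + (30-1)×10 = 310
Sₙ = n(a₁+aₙ)/2 = 30×(20+310)/2
= 30×330/2 = 4950

S_30 = 4950


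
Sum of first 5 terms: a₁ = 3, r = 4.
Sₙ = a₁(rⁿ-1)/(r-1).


Sₙ = 3×(4^5 - 1)/(4 - 1)
= 3×(1024 - 1)/3
= 3×1023/3
= 1023

S_5 = 1023


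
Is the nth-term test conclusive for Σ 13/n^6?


lim(n→∞) 13/n^6 = 0
lim aₙ = 0 → nth-term test is INCONCLUSIVE
(Need other tests; this is actually a convergent p-series with p=6 > 1)

Inconclusive (lim aₙ = 0; need another test)


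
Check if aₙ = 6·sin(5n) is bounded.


For all n, -1 ≤ sin(5n) ≤ 1, so -6 ≤ 6·sin(5n) ≤ 6
Lower bound: -6, Upper bound: 6
The sequence IS bounded

Bounded (-6 ≤ aₙ ≤ 6)


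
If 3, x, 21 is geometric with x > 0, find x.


GM = √(3×21) = √63 = 7.9373

GM = 7.9373


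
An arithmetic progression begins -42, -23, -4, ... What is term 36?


aₙ = a₁ + (n-1)d
= -42 + (36-1)×19
= -42 + 665
= 623

a_36 = 623


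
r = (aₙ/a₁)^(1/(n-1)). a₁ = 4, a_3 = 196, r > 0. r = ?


r^(n-1) = aₙ/a₁
r^2 = 196/4 = 49
r = 49^(1/2)
= ±7; taking r > 0 gives r = 7

r = 7


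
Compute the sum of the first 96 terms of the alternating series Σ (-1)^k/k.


S = -1 + 1/2 - 1/3 + 1/4 - 1/5 + 1/6 - 1/7 + 1/8 ± ...
= -0.688
(Full series converges to -ln(2) ≈ -0.6931)

S_96 = -0.688


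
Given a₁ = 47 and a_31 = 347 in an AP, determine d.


d = (aₙ - a₁)/(n-1)
= (347 - 47)/(31-1)
= 300/30 = 10

d = 10


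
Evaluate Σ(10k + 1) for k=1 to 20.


Σ(10k+1) = 10·Σk + 1·n
= 10·210 + 1·20
= 2100 + 20 = 2120

Σ = 2120


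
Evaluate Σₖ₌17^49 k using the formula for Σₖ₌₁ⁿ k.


Σₖ₌17^49 k = Σₖ₌₁^49 k − Σₖ₌₁^16 k
= 49·50/2 − 16·17/2
= 1225 − 136 = 1089

Σk = 1089


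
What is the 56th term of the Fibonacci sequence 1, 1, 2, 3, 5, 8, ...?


Fibonacci sequence: 1, 1, 2, 3, 5, 8, 13, 21, 34, 55, 89, ...
F(56) = 225851433717

F(56) = 225851433717


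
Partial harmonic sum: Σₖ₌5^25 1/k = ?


Σₖ₌5^25 1/k = 1/5 + 1/6 + 1/7 + ... + 1/25
= 15461449967/8923714800
≈ 1.7326

Sum = 15461449967/8923714800 ≈ 1.7326


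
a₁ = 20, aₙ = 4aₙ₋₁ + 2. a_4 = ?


Computing step by step:
a_1 = 20
a_2 = 82
a_3 = 330
a_4 = 1322


a_4 = 1322


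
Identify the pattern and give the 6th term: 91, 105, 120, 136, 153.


Pattern: triangular numbers: n(n+1)/2
Terms: 91, 105, 120, 136, 153
Next term = 171

Next term = 171


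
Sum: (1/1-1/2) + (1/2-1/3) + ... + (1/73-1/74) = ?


Telescoping: adjacent terms cancel.
= 1/1 - 1/74
= 1 - 1/74 = 73/74

Sum = 73/74


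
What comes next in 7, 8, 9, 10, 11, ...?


Pattern: arithmetic (d=1)
Terms: 7, 8, 9, 10, 11
Next term = 12

Next term = 12


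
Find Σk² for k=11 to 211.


Σₖ₌11^211 k² = Σₖ₌₁^211 k² − Σₖ₌₁^10 k²
= 211·212·423/6 − 10·11·21/6
= 3153606 − 385 = 3153221

Σk² = 3153221


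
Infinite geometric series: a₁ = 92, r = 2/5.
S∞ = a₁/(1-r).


S∞ = a₁/(1-r) = 92/(1 - 2/5)
= 92/(3/5)
= 460/3

S∞ = 460/3


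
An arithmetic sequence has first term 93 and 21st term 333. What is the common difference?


d = (aₙ - a₁)/(n-1)
= (333 - 93)/(21-1)
= 240/20 = 12

d = 12


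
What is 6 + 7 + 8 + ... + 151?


Σₖ₌6^151 k = Σₖ₌₁^151 k − Σₖ₌₁^5 k
= 151·152/2 − 5·6/2
= 11476 − 15 = 11461

Σk = 11461


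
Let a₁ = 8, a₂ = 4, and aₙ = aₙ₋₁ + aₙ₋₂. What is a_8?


Computing iteratively: 8, 4, 12, 16, 28, 44, 72, 116
a_8 = 116

a_8 = 116


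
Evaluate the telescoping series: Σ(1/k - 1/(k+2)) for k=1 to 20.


Telescoping with gap 2: two head and two tail terms survive.
= (1 + 1/2) - (1/21 + 1/22)
= 3/2 - 1/21 - 1/22 = 325/231

Sum = 325/231


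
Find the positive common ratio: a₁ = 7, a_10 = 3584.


r^(n-1) = aₙ/a₁
r^9 = 3584/7 = 512
r = 512^(1/9)
= 2

r = 2


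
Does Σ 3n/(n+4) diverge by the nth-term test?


lim(n→∞) 3n/(n+4) = 3/1 = 3  (divide numerator and denominator by n)
lim aₙ = 3 ≠ 0 → series DIVERGES

Diverges (lim aₙ = 3 ≠ 0)


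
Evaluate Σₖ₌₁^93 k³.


n(n+1)/2 = 93×94/2 = 4371
Σk³ = 4371² = 19105641

Σk³ = 19105641


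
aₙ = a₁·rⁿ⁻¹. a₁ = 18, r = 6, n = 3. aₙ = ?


aₙ = a₁·r^(n-1)
= 18×6^2
= 18×36
= 648

a_3 = 648


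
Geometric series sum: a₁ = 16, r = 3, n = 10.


Sₙ = 16×(3^10 - 1)/(3 - 1)
= 16×(59049 - 1)/2
= 16×59048/2
= 472384

S_10 = 472384


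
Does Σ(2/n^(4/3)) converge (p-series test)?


p-series test: Σ c/n^p converges if p > 1, diverges if p ≤ 1 (constant c > 0 doesn't affect convergence).
p = 4/3
4/3 > 1 → CONVERGES

Converges (p = 4/3 > 1)


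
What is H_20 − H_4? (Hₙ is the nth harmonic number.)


Σₖ₌5^20 1/k = 1/5 + 1/6 + 1/7 + ... + 1/20
= 23502835/15519504
≈ 1.5144

Sum = 23502835/15519504 ≈ 1.5144


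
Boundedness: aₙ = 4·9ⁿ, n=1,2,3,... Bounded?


aₙ = 4·9ⁿ → as n→∞, aₙ→∞ (since base 9 > 1)
No finite upper bound exists
The sequence is UNBOUNDED

Unbounded (aₙ → ∞ as n → ∞)


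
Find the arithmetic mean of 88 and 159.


AM = (88 + 159)/2 = 247/2 = 123.5

AM = 123.5


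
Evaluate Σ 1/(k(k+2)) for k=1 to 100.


1/(k(k+2)) = (1/2)·(1/k - 1/(k+2)) (partial fractions)
Telescoping: Σ = (1/2)·(1 + 1/2 - 1/101 - 1/102) = 7625/10302

Sum = 7625/10302


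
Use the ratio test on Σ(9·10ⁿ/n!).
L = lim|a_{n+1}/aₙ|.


aₙ = 9·10^n/n!
a_{n+1}/aₙ = 10^(n+1)/(n+1)! × n!/10^n  (constant 9 cancels)
= 10/(n+1)
L = lim(n→∞) 10/(n+1) = 0
L < 1 → series CONVERGES

Converges (ratio test: L = 0 < 1)


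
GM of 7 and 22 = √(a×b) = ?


GM = √(7×22) = √154 = 12.4097

GM = 12.4097


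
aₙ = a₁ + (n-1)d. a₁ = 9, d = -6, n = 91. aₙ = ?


aₙ = a₁ + (n-1)d
= 9 + (91-1)×-6
= 9 - 540
= -531

a_91 = -531


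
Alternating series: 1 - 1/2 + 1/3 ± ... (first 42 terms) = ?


S = 1 - 1/2 + 1/3 - 1/4 + 1/5 - 1/6 + 1/7 - 1/8 ± ...
= 0.6814
(Full series converges to +ln(2) ≈ +0.6931)

S_42 = 0.6814


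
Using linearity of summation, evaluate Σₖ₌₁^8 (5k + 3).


Σ(5k+3) = 5·Σk + 3·n
= 5·36 + 3·8
= 180 + 24 = 204

Σ = 204


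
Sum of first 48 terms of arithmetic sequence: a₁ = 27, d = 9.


aₙ = 27 + (48-1)×9 = 450
Sₙ = n(a₁+aₙ)/2 = 48×(27+450)/2
= 48×477/2 = 11448

S_48 = 11448


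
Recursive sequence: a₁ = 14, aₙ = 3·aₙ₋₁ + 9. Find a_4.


Computing step by step:
a_1 = 14
a_2 = 51
a_3 = 162
a_4 = 495


a_4 = 495


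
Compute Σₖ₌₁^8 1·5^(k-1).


Sₙ = 1×(5^8 - 1)/(5 - 1)
= 1×(390625 - 1)/4
= 1×390624/4
= 97656

S_8 = 97656


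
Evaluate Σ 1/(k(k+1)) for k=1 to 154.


1/(k(k+1)) = 1/k - 1/(k+1) (partial fractions)
Telescoping: Σ = 1 - 1/155 = 154/155

Sum = 154/155


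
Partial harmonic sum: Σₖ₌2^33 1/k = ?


Σₖ₌2^33 1/k = 1/2 + 1/3 + 1/4 + ... + 1/33
= 40548494360749/13127595717600
≈ 3.0888

Sum = 40548494360749/13127595717600 ≈ 3.0888


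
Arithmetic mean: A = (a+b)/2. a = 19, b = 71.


AM = (19 + 71)/2 = 90/2 = 45

AM = 45


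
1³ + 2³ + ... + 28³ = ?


n(n+1)/2 = 28×29/2 = 406
Σk³ = 406² = 164836

Σk³ = 164836


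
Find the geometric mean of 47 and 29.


GM = √(47×29) = √1363 = 36.9188

GM = 36.9188


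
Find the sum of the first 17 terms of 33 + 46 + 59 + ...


aₙ = 33 + (17-1)×13 = 241
Sₙ = n(a₁+aₙ)/2 = 17×(33+241)/2
= 17×274/2 = 2329

S_17 = 2329


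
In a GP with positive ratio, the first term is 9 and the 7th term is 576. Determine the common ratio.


r^(n-1) = aₙ/a₁
r^6 = 576/9 = 64
r = 64^(1/6)
= ±2; taking r > 0 gives r = 2

r = 2


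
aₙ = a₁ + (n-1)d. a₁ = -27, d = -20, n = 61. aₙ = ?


aₙ = a₁ + (n-1)d
= -27 + (61-1)×-20
= -27 - 1200
= -1227

a_61 = -1227


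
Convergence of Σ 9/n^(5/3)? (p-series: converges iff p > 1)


p-series test: Σ c/n^p converges if p > 1, diverges if p ≤ 1 (constant c > 0 doesn't affect convergence).
p = 5/3
5/3 > 1 → CONVERGES

Converges (p = 5/3 > 1)


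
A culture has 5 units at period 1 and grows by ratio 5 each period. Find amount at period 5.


aₙ = a₁·r^(n-1)
= 5×5^4
= 5×625
= 3125

a_5 = 3125


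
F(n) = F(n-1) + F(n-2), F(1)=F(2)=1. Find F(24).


Fibonacci sequence: 1, 1, 2, 3, 5, 8, 13, 21, 34, 55, 89, ...
F(24) = 46368

F(24) = 46368


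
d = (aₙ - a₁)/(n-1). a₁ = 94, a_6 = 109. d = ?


d = (aₙ - a₁)/(n-1)
= (109 - 94)/(6-1)
= 15/5 = 3

d = 3


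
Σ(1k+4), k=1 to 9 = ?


Σ(1k+4) = 1·Σk + 4·n
= 1·45 + 4·9
= 45 + 36 = 81

Σ = 81


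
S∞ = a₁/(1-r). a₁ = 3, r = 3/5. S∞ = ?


S∞ = a₁/(1-r) = 3/(1 - 3/5)
= 3/(2/5)
= 15/2

S∞ = 15/2


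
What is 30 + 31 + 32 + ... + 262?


Σₖ₌30^262 k = Σₖ₌₁^262 k − Σₖ₌₁^29 k
= 262·263/2 − 29·30/2
= 34453 − 435 = 34018

Σk = 34018


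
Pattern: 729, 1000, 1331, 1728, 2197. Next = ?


Pattern: perfect cubes: n³
Terms: 729, 1000, 1331, 1728, 2197
Next term = 2744

Next term = 2744


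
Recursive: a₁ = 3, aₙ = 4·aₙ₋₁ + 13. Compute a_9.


Computing step by step:
a_1 = 3
a_2 = 25
a_3 = 113
a_4 = 465
a_5 = 1873
a_6 = 7505
a_7 = 30033
a_8 = 120145
a_9 = 480593


a_9 = 480593


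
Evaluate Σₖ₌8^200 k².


Σₖ₌8^200 k² = Σₖ₌₁^200 k² − Σₖ₌₁^7 k²
= 200·201·401/6 − 7·8·15/6
= 2686700 − 140 = 2686560

Σk² = 2686560


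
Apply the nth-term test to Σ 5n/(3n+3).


lim(n→∞) 5n/(3n+3) = 5/3 = 5/3  (divide numerator and denominator by n)
lim aₙ = 5/3 ≠ 0 → series DIVERGES

Diverges (lim aₙ = 5/3 ≠ 0)


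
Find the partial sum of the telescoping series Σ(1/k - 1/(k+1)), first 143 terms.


Telescoping: adjacent terms cancel.
= 1/1 - 1/144
= 1 - 1/144 = 143/144

Sum = 143/144


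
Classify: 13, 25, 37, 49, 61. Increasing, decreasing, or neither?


Differences: 12, 12, 12, 12
All differences > 0 → strictly INCREASING

Monotonically increasing


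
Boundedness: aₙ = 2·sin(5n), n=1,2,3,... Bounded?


For all n, -1 ≤ sin(5n) ≤ 1, so -2 ≤ 2·sin(5n) ≤ 2
Lower bound: -2, Upper bound: 2
The sequence IS bounded

Bounded (-2 ≤ aₙ ≤ 2)


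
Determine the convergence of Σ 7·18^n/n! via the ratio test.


aₙ = 7·18^n/n!
a_{n+1}/aₙ = 18^(n+1)/(n+1)! × n!/18^n  (constant 7 cancels)
= 18/(n+1)
L = lim(n→∞) 18/(n+1) = 0
L < 1 → series CONVERGES

Converges (ratio test: L = 0 < 1)


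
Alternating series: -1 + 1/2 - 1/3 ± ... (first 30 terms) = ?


S = -1 + 1/2 - 1/3 + 1/4 - 1/5 + 1/6 - 1/7 + 1/8 ± ...
= -0.6768
(Full series converges to -ln(2) ≈ -0.6931)

S_30 = -0.6768


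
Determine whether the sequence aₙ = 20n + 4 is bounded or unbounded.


aₙ = 20n + 4 → as n→∞, aₙ→∞
No finite upper bound exists
The sequence is UNBOUNDED

Unbounded (aₙ → ∞ as n → ∞)


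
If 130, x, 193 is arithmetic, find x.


AM = (130 + 193)/2 = 323/2 = 161.5

AM = 161.5


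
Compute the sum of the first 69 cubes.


n(n+1)/2 = 69×70/2 = 2415
Σk³ = 2415² = 5832225

Σk³ = 5832225


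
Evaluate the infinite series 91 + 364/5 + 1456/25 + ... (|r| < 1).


S∞ = a₁/(1-r) = 91/(1 - 4/5)
= 91/(1/5)
= 455

S∞ = 455


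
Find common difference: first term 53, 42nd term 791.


d = (aₙ - a₁)/(n-1)
= (791 - 53)/(42-1)
= 738/41 = 18

d = 18


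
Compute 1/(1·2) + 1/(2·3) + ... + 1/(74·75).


1/(k(k+1)) = 1/k - 1/(k+1) (partial fractions)
Telescoping: Σ = 1 - 1/75 = 74/75

Sum = 74/75


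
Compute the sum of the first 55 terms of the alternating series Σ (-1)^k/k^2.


S = -1 + 1/4 - 1/9 + 1/16 - 1/25 + 1/36 - 1/49 + 1/64 ± ...
= -0.8226
(Full series converges to -π²/12 ≈ -0.8225)

S_55 = -0.8226


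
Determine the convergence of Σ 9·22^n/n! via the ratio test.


aₙ = 9·22^n/n!
a_{n+1}/aₙ = 22^(n+1)/(n+1)! × n!/22^n  (constant 9 cancels)
= 22/(n+1)
L = lim(n→∞) 22/(n+1) = 0
L < 1 → series CONVERGES

Converges (ratio test: L = 0 < 1)


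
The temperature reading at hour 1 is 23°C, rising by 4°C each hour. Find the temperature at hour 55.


aₙ = a₁ + (n-1)d
= 23 + (55-1)×4
= 23 + 216
= 239

a_55 = 239


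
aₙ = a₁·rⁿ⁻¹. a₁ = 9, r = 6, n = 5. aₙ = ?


aₙ = a₁·r^(n-1)
= 9×6^4
= 9×1296
= 11664

a_5 = 11664


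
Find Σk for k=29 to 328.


Σₖ₌29^328 k = Σₖ₌₁^328 k − Σₖ₌₁^28 k
= 328·329/2 − 28·29/2
= 53956 − 406 = 53550

Σk = 53550


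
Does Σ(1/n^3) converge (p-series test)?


p-series test: Σ c/n^p converges if p > 1, diverges if p ≤ 1 (constant c > 0 doesn't affect convergence).
p = 3
3 > 1 → CONVERGES

Converges (p = 3 > 1)


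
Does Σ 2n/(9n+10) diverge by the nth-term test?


lim(n→∞) 2n/(9n+10) = 2/9 = 2/9  (divide numerator and denominator by n)
lim aₙ = 2/9 ≠ 0 → series DIVERGES

Diverges (lim aₙ = 2/9 ≠ 0)


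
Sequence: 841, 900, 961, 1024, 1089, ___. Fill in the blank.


Pattern: perfect squares: n²
Terms: 841, 900, 961, 1024, 1089
Next term = 1156

Next term = 1156


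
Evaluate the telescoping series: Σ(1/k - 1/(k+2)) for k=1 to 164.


Telescoping with gap 2: two head and two tail terms survive.
= (1 + 1/2) - (1/165 + 1/166)
= 3/2 - 1/165 - 1/166 = 20377/13695

Sum = 20377/13695


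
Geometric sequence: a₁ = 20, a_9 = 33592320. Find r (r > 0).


r^(n-1) = aₙ/a₁
r^8 = 33592320/20 = 1679616
r = 1679616^(1/8)
= ±6; taking r > 0 gives r = 6

r = 6


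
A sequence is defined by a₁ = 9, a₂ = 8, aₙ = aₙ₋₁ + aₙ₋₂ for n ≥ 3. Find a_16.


Computing iteratively: 9, 8, 17, 25, 42, 67, 109, 176, 285, 461, 746, 1207, ...
a_16 = 8273

a_16 = 8273


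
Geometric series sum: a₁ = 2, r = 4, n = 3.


Sₙ = 2×(4^3 - 1)/(4 - 1)
= 2×(64 - 1)/3
= 2×63/3
= 42

S_3 = 42


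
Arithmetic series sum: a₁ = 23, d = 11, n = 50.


aₙ = 23 + (50-1)×11 = 562
Sₙ = n(a₁+aₙ)/2 = 50×(23+562)/2
= 50×585/2 = 14625

S_50 = 14625


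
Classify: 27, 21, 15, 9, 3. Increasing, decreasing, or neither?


Differences: -6, -6, -6, -6
All differences < 0 → strictly DECREASING

Monotonically decreasing


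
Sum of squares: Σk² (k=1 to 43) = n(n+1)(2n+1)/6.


n = 43
n(n+1)(2n+1)/6 = 43×44×87/6
= 164604/6 = 27434

Σk² = 27434


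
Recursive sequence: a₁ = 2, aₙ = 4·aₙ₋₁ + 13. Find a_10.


Computing step by step:
a_1 = 2
a_2 = 21
a_3 = 97
a_4 = 401
a_5 = 1617
a_6 = 6481
a_7 = 25937
a_8 = 103761
a_9 = 415057
a_10 = 1660241


a_10 = 1660241


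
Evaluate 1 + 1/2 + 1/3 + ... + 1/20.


H_20 = 1/1 + 1/2 + 1/3 + ... + 1/20
= 55835135/15519504
≈ 3.5977

H_20 = 55835135/15519504 ≈ 3.5977


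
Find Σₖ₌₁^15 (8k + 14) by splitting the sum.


Σ(8k+14) = 8·Σk + 14·n
= 8·120 + 14·15
= 960 + 210 = 1170

Σ = 1170


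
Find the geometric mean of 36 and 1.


GM = √(36×1) = √36 = 6

GM = 6


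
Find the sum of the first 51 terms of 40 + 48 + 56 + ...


aₙ = 40 + (51-1)×8 = 440
Sₙ = n(a₁+aₙ)/2 = 51×(40+440)/2
= 51×480/2 = 12240

S_51 = 12240


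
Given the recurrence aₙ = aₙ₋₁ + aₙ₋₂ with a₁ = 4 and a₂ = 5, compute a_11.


Computing iteratively: 4, 5, 9, 14, 23, 37, 60, 97, 157, 254, 411
a_11 = 411

a_11 = 411


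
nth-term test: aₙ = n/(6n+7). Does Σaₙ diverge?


lim(n→∞) n/(6n+7) = 1/6 = 1/6  (divide numerator and denominator by n)
lim aₙ = 1/6 ≠ 0 → series DIVERGES

Diverges (lim aₙ = 1/6 ≠ 0)


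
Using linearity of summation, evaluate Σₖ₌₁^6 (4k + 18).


Σ(4k+18) = 4·Σk + 18·n
= 4·21 + 18·6
= 84 + 108 = 192

Σ = 192


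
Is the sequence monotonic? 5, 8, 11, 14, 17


Differences: 3, 3, 3, 3
All differences > 0 → strictly INCREASING

Monotonically increasing


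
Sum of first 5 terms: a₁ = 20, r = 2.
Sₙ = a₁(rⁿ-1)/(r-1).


Sₙ = 20×(2^5 - 1)/(2 - 1)
= 20×(32 - 1)/1
= 20×31/1
= 620

S_5 = 620


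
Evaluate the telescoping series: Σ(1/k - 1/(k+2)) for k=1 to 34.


Telescoping with gap 2: two head and two tail terms survive.
= (1 + 1/2) - (1/35 + 1/36)
= 3/2 - 1/35 - 1/36 = 1819/1260

Sum = 1819/1260


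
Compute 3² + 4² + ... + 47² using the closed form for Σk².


Σₖ₌3^47 k² = Σₖ₌₁^47 k² − Σₖ₌₁^2 k²
= 47·48·95/6 − 2·3·5/6
= 35720 − 5 = 35715

Σk² = 35715


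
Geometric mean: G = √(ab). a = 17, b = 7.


GM = √(17×7) = √119 = 10.9087

GM = 10.9087


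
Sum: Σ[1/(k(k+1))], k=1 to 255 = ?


1/(k(k+1)) = 1/k - 1/(k+1) (partial fractions)
Telescoping: Σ = 1 - 1/256 = 255/256

Sum = 255/256


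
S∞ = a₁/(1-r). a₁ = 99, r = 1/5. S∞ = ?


S∞ = a₁/(1-r) = 99/(1 - 1/5)
= 99/(4/5)
= 495/4

S∞ = 495/4


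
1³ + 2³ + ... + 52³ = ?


n(n+1)/2 = 52×53/2 = 1378
Σk³ = 1378² = 1898884

Σk³ = 1898884


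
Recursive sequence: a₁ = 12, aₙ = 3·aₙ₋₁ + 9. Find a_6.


Computing step by step:
a_1 = 12
a_2 = 45
a_3 = 144
a_4 = 441
a_5 = 1332
a_6 = 4005


a_6 = 4005


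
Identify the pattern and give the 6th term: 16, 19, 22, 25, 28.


Pattern: arithmetic (d=3)
Terms: 16, 19, 22, 25, 28
Next term = 31

Next term = 31


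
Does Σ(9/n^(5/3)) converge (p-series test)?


p-series test: Σ c/n^p converges if p > 1, diverges if p ≤ 1 (constant c > 0 doesn't affect convergence).
p = 5/3
5/3 > 1 → CONVERGES

Converges (p = 5/3 > 1)


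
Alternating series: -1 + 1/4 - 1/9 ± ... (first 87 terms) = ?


S = -1 + 1/4 - 1/9 + 1/16 - 1/25 + 1/36 - 1/49 + 1/64 ± ...
= -0.8225
(Full series converges to -π²/12 ≈ -0.8225)

S_87 = -0.8225


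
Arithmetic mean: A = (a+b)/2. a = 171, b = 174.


AM = (171 + 174)/2 = 345/2 = 172.5

AM = 172.5


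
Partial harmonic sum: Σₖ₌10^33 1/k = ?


Σₖ₌10^33 1/k = 1/10 + 1/11 + 1/12 + ... + 1/33
= 16538538542329/13127595717600
≈ 1.2598

Sum = 16538538542329/13127595717600 ≈ 1.2598


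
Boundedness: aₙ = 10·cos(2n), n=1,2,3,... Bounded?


For all n, -1 ≤ cos(2n) ≤ 1, so -10 ≤ 10·cos(2n) ≤ 10
Lower bound: -10, Upper bound: 10
The sequence IS bounded

Bounded (-10 ≤ aₙ ≤ 10)


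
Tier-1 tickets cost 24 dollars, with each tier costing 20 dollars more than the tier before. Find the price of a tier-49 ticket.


aₙ = a₁ + (n-1)d
= 24 + (49-1)×20
= 24 + 960
= 984

a_49 = 984


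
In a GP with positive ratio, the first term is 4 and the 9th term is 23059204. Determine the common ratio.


r^(n-1) = aₙ/a₁
r^8 = 23059204/4 = 5764801
r = 5764801^(1/8)
= ±7; taking r > 0 gives r = 7

r = 7


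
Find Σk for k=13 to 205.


Σₖ₌13^205 k = Σₖ₌₁^205 k − Σₖ₌₁^12 k
= 205·206/2 − 12·13/2
= 21115 − 78 = 21037

Σk = 21037


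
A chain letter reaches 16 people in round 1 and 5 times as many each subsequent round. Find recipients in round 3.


aₙ = a₁·r^(n-1)
= 16×5^2
= 16×25
= 400

a_3 = 400


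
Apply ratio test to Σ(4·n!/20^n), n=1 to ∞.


aₙ = 4·n!/20^n
a_{n+1}/aₙ = (n+1)!/20^(n+1) × 20^n/n!  (constant 4 cancels)
= (n+1)/20
L = lim(n→∞) (n+1)/20 = ∞
L > 1 → series DIVERGES

Diverges (ratio test: L = ∞ > 1)


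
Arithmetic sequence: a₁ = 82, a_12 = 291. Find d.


d = (aₙ - a₁)/(n-1)
= (291 - 82)/(12-1)
= 209/11 = 19

d = 19


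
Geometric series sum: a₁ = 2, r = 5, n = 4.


Sₙ = 2×(5^4 - 1)/(5 - 1)
= 2×(625 - 1)/4
= 2×624/4
= 312

S_4 = 312


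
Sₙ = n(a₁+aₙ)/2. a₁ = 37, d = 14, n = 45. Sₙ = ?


aₙ = 37 + (45-1)×14 = 653
Sₙ = n(a₁+aₙ)/2 = 45×(37+653)/2
= 45×690/2 = 15525

S_45 = 15525


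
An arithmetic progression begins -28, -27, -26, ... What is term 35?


aₙ = a₁ + (n-1)d
= -28 + (35-1)×1
= -28 + 34
= 6

a_35 = 6


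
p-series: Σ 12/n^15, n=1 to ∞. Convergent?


p-series test: Σ c/n^p converges if p > 1, diverges if p ≤ 1 (constant c > 0 doesn't affect convergence).
p = 15
15 > 1 → CONVERGES

Converges (p = 15 > 1)


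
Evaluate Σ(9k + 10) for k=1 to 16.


Σ(9k+10) = 9·Σk + 10·n
= 9·136 + 10·16
= 1224 + 160 = 1384

Σ = 1384


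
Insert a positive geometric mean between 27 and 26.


GM = √(27×26) = √702 = 26.4953

GM = 26.4953


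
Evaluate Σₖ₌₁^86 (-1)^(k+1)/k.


S = 1 - 1/2 + 1/3 - 1/4 + 1/5 - 1/6 + 1/7 - 1/8 ± ...
= 0.6874
(Full series converges to +ln(2) ≈ +0.6931)

S_86 = 0.6874


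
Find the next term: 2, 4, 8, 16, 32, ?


Pattern: powers of 2: 2ⁿ
Terms: 2, 4, 8, 16, 32
Next term = 64

Next term = 64


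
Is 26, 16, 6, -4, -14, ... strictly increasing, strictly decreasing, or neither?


Differences: -10, -10, -10, -10
All differences < 0 → strictly DECREASING

Monotonically decreasing


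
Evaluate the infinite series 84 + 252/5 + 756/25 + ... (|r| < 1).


S∞ = a₁/(1-r) = 84/(1 - 3/5)
= 84/(2/5)
= 210

S∞ = 210


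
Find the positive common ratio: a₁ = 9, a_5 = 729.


r^(n-1) = aₙ/a₁
r^4 = 729/9 = 81
r = 81^(1/4)
= ±3; taking r > 0 gives r = 3

r = 3


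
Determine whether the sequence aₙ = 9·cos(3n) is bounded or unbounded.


For all n, -1 ≤ cos(3n) ≤ 1, so -9 ≤ 9·cos(3n) ≤ 9
Lower bound: -9, Upper bound: 9
The sequence IS bounded

Bounded (-9 ≤ aₙ ≤ 9)


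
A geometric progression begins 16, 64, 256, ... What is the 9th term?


aₙ = a₁·r^(n-1)
= 16×4^8
= 16×65536
= 1048576

a_9 = 1048576


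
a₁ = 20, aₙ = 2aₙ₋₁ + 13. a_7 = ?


Computing step by step:
a_1 = 20
a_2 = 53
a_3 = 119
a_4 = 251
a_5 = 515
a_6 = 1043
a_7 = 2099


a_7 = 2099


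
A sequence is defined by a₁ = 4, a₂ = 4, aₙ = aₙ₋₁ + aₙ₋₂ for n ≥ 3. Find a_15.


Computing iteratively: 4, 4, 8, 12, 20, 32, 52, 84, 136, 220, 356, 576, ...
a_15 = 2440

a_15 = 2440


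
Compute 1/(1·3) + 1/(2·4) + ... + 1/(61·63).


1/(k(k+2)) = (1/2)·(1/k - 1/(k+2)) (partial fractions)
Telescoping: Σ = (1/2)·(1 + 1/2 - 1/62 - 1/63) = 2867/3906

Sum = 2867/3906


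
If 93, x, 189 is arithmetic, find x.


AM = (93 + 189)/2 = 282/2 = 141

AM = 141


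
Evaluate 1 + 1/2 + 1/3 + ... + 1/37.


H_37 = 1/1 + 1/2 + 1/3 + ... + 1/37
= 2040798836801833/485721041551200
≈ 4.2016

H_37 = 2040798836801833/485721041551200 ≈ 4.2016


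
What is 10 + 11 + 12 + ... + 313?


Σₖ₌10^313 k = Σₖ₌₁^313 k − Σₖ₌₁^9 k
= 313·314/2 − 9·10/2
= 49141 − 45 = 49096

Σk = 49096


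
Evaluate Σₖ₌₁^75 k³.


n(n+1)/2 = 75×76/2 = 2850
Σk³ = 2850² = 8122500

Σk³ = 8122500


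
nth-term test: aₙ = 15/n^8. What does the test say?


lim(n→∞) 15/n^8 = 0
lim aₙ = 0 → nth-term test is INCONCLUSIVE
(Need other tests; this is actually a convergent p-series with p=8 > 1)

Inconclusive (lim aₙ = 0; need another test)


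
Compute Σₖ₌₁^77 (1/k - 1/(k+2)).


Telescoping with gap 2: two head and two tail terms survive.
= (1 + 1/2) - (1/78 + 1/79)
= 3/2 - 1/78 - 1/79 = 4543/3081

Sum = 4543/3081


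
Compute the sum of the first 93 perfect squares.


n = 93
n(n+1)(2n+1)/6 = 93×94×187/6
= 1634754/6 = 272459

Σk² = 272459


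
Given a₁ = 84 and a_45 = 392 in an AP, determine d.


d = (aₙ - a₁)/(n-1)
= (392 - 84)/(45-1)
= 308/44 = 7

d = 7


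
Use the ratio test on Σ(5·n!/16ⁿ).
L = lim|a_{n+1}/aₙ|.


aₙ = 5·n!/16^n
a_{n+1}/aₙ = (n+1)!/16^(n+1) × 16^n/n!  (constant 5 cancels)
= (n+1)/16
L = lim(n→∞) (n+1)/16 = ∞
L > 1 → series DIVERGES

Diverges (ratio test: L = ∞ > 1)


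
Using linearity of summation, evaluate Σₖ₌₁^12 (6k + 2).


Σ(6k+2) = 6·Σk + 2·n
= 6·78 + 2·12
= 468 + 24 = 492

Σ = 492


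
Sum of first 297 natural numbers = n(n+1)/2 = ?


n(n+1)/2 = 297×298/2 = 88506/2 = 44253

Σk = 44253


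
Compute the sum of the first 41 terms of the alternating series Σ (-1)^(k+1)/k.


S = 1 - 1/2 + 1/3 - 1/4 + 1/5 - 1/6 + 1/7 - 1/8 ± ...
= 0.7052
(Full series converges to +ln(2) ≈ +0.6931)

S_41 = 0.7052


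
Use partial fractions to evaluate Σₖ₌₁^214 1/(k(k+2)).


1/(k(k+2)) = (1/2)·(1/k - 1/(k+2)) (partial fractions)
Telescoping: Σ = (1/2)·(1 + 1/2 - 1/215 - 1/216) = 69229/92880

Sum = 69229/92880


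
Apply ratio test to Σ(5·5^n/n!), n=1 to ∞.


aₙ = 5·5^n/n!
a_{n+1}/aₙ = 5^(n+1)/(n+1)! × n!/5^n  (constant 5 cancels)
= 5/(n+1)
L = lim(n→∞) 5/(n+1) = 0
L < 1 → series CONVERGES

Converges (ratio test: L = 0 < 1)


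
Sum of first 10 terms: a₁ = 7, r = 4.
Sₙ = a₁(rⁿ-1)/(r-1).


Sₙ = 7×(4^10 - 1)/(4 - 1)
= 7×(1048576 - 1)/3
= 7×1048575/3
= 2446675

S_10 = 2446675


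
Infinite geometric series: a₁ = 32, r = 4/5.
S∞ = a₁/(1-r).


S∞ = a₁/(1-r) = 32/(1 - 4/5)
= 32/(1/5)
= 160

S∞ = 160


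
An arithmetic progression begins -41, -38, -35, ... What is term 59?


aₙ = a₁ + (n-1)d
= -41 + (59-1)×3
= -41 + 174
= 133

a_59 = 133


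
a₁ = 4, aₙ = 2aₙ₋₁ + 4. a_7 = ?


Computing step by step:
a_1 = 4
a_2 = 12
a_3 = 28
a_4 = 60
a_5 = 124
a_6 = 252
a_7 = 508


a_7 = 508


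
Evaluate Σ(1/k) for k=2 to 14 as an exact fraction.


Σₖ₌2^14 1/k = 1/2 + 1/3 + 1/4 + ... + 1/14
= 811373/360360
≈ 2.2516

Sum = 811373/360360 ≈ 2.2516


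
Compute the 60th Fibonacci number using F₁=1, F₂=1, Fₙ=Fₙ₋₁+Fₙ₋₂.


Fibonacci sequence: 1, 1, 2, 3, 5, 8, 13, 21, 34, 55, 89, ...
F(60) = 1548008755920

F(60) = 1548008755920


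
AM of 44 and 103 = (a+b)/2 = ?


AM = (44 + 103)/2 = 147/2 = 73.5

AM = 73.5


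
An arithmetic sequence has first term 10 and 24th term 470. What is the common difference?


d = (aₙ - a₁)/(n-1)
= (470 - 10)/(24-1)
= 460/23 = 20

d = 20


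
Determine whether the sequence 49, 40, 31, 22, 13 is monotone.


Differences: -9, -9, -9, -9
All differences < 0 → strictly DECREASING

Monotonically decreasing


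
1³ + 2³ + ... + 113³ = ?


n(n+1)/2 = 113×114/2 = 6441
Σk³ = 6441² = 41486481

Σk³ = 41486481


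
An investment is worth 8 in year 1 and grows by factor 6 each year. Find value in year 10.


aₙ = a₁·r^(n-1)
= 8×6^9
= 8×10077696
= 80621568

a_10 = 80621568


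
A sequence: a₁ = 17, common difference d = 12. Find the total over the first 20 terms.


aₙ = 17 + (20-1)×12 = 245
Sₙ = n(a₁+aₙ)/2 = 20×(17+245)/2
= 20×262/2 = 2620

S_20 = 2620


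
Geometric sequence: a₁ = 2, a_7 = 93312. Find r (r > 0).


r^(n-1) = aₙ/a₁
r^6 = 93312/2 = 46656
r = 46656^(1/6)
= ±6; taking r > 0 gives r = 6

r = 6


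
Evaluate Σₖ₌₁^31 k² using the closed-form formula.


n = 31
n(n+1)(2n+1)/6 = 31×32×63/6
= 62496/6 = 10416

Σk² = 10416


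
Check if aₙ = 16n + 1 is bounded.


aₙ = 16n + 1 → as n→∞, aₙ→∞
No finite upper bound exists
The sequence is UNBOUNDED

Unbounded (aₙ → ∞ as n → ∞)


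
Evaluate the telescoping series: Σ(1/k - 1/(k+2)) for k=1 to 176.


Telescoping with gap 2: two head and two tail terms survive.
= (1 + 1/2) - (1/177 + 1/178)
= 3/2 - 1/177 - 1/178 = 23452/15753

Sum = 23452/15753


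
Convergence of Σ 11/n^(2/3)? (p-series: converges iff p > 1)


p-series test: Σ c/n^p converges if p > 1, diverges if p ≤ 1 (constant c > 0 doesn't affect convergence).
p = 2/3
2/3 ≤ 1 → DIVERGES

Diverges (p = 2/3 ≤ 1)


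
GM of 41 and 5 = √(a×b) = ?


GM = √(41×5) = √205 = 14.3178

GM = 14.3178


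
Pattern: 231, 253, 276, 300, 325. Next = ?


Pattern: triangular numbers: n(n+1)/2
Terms: 231, 253, 276, 300, 325
Next term = 351

Next term = 351


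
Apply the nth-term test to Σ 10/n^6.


lim(n→∞) 10/n^6 = 0
lim aₙ = 0 → nth-term test is INCONCLUSIVE
(Need other tests; this is actually a convergent p-series with p=6 > 1)

Inconclusive (lim aₙ = 0; need another test)


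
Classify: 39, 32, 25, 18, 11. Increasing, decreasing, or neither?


Differences: -7, -7, -7, -7
All differences < 0 → strictly DECREASING

Monotonically decreasing


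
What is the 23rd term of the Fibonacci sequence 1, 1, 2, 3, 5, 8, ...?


Fibonacci sequence: 1, 1, 2, 3, 5, 8, 13, 21, 34, 55, 89, ...
F(23) = 28657

F(23) = 28657


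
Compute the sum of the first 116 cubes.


n(n+1)/2 = 116×117/2 = 6786
Σk³ = 6786² = 46049796

Σk³ = 46049796


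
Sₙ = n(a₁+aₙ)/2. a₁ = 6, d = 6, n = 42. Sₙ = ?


aₙ = 6 + (42-1)×6 = 252
Sₙ = n(a₁+aₙ)/2 = 42×(6+252)/2
= 42×258/2 = 5418

S_42 = 5418


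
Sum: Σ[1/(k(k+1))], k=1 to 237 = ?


1/(k(k+1)) = 1/k - 1/(k+1) (partial fractions)
Telescoping: Σ = 1 - 1/238 = 237/238

Sum = 237/238


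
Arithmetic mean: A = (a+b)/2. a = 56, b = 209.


AM = (56 + 209)/2 = 265/2 = 132.5

AM = 132.5


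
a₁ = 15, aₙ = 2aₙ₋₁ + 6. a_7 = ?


Computing step by step:
a_1 = 15
a_2 = 36
a_3 = 78
a_4 = 162
a_5 = 330
a_6 = 666
a_7 = 1338


a_7 = 1338


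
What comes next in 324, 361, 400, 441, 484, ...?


Pattern: perfect squares: n²
Terms: 324, 361, 400, 441, 484
Next term = 529

Next term = 529


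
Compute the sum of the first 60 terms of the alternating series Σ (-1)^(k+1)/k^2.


S = 1 - 1/4 + 1/9 - 1/16 + 1/25 - 1/36 + 1/49 - 1/64 ± ...
= 0.8223
(Full series converges to +π²/12 ≈ +0.8225)

S_60 = 0.8223


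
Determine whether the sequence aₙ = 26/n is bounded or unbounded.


a₁ = 26, a₂ = 26/2, a₃ = 26/3, ...
0 < aₙ ≤ 26 for all n ≥ 1
Lower bound: 0, Upper bound: 26
The sequence IS bounded

Bounded (0 < aₙ ≤ 26)


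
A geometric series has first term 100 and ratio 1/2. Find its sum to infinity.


S∞ = a₁/(1-r) = 100/(1 - 1/2)
= 100/(1/2)
= 200

S∞ = 200


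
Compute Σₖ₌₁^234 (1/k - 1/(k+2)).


Telescoping with gap 2: two head and two tail terms survive.
= (1 + 1/2) - (1/235 + 1/236)
= 3/2 - 1/235 - 1/236 = 82719/55460

Sum = 82719/55460


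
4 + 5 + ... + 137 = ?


Σₖ₌4^137 k = Σₖ₌₁^137 k − Σₖ₌₁^3 k
= 137·138/2 − 3·4/2
= 9453 − 6 = 9447

Σk = 9447


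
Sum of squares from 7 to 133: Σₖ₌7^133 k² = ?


Σₖ₌7^133 k² = Σₖ₌₁^133 k² − Σₖ₌₁^6 k²
= 133·134·267/6 − 6·7·13/6
= 793079 − 91 = 792988

Σk² = 792988


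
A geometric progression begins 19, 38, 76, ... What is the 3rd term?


aₙ = a₁·r^(n-1)
= 19×2^2
= 19×4
= 76

a_3 = 76


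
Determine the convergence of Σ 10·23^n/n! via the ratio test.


aₙ = 10·23^n/n!
a_{n+1}/aₙ = 23^(n+1)/(n+1)! × n!/23^n  (constant 10 cancels)
= 23/(n+1)
L = lim(n→∞) 23/(n+1) = 0
L < 1 → series CONVERGES

Converges (ratio test: L = 0 < 1)


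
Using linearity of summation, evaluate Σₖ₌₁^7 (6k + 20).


Σ(6k+20) = 6·Σk + 20·n
= 6·28 + 20·7
= 168 + 140 = 308

Σ = 308


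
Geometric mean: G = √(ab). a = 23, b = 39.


GM = √(23×39) = √897 = 29.95

GM = 29.95


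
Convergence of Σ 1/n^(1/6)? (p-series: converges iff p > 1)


p-series test: Σ c/n^p converges if p > 1, diverges if p ≤ 1 (constant c > 0 doesn't affect convergence).
p = 1/6
1/6 ≤ 1 → DIVERGES

Diverges (p = 1/6 ≤ 1)


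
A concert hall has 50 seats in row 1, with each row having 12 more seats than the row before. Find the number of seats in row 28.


aₙ = a₁ + (n-1)d
= 50 + (28-1)×12
= 50 + 324
= 374

a_28 = 374


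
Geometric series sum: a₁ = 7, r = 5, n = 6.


Sₙ = 7×(5^6 - 1)/(5 - 1)
= 7×(15625 - 1)/4
= 7×15624/4
= 27342

S_6 = 27342


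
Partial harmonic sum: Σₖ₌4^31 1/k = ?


Σₖ₌4^31 1/k = 1/4 + 1/5 + 1/6 + ... + 1/31
= 158404333811557/72201776446800
≈ 2.1939

Sum = 158404333811557/72201776446800 ≈ 2.1939


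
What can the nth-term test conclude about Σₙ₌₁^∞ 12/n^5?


lim(n→∞) 12/n^5 = 0
lim aₙ = 0 → nth-term test is INCONCLUSIVE
(Need other tests; this is actually a convergent p-series with p=5 > 1)

Inconclusive (lim aₙ = 0; need another test)


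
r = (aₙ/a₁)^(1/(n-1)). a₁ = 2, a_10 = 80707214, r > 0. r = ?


r^(n-1) = aₙ/a₁
r^9 = 80707214/2 = 40353607
r = 40353607^(1/9)
= 7

r = 7


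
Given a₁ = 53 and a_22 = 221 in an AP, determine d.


d = (aₙ - a₁)/(n-1)
= (221 - 53)/(22-1)
= 168/21 = 8

d = 8


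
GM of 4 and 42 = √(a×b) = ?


GM = √(4×42) = √168 = 12.9615

GM = 12.9615
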